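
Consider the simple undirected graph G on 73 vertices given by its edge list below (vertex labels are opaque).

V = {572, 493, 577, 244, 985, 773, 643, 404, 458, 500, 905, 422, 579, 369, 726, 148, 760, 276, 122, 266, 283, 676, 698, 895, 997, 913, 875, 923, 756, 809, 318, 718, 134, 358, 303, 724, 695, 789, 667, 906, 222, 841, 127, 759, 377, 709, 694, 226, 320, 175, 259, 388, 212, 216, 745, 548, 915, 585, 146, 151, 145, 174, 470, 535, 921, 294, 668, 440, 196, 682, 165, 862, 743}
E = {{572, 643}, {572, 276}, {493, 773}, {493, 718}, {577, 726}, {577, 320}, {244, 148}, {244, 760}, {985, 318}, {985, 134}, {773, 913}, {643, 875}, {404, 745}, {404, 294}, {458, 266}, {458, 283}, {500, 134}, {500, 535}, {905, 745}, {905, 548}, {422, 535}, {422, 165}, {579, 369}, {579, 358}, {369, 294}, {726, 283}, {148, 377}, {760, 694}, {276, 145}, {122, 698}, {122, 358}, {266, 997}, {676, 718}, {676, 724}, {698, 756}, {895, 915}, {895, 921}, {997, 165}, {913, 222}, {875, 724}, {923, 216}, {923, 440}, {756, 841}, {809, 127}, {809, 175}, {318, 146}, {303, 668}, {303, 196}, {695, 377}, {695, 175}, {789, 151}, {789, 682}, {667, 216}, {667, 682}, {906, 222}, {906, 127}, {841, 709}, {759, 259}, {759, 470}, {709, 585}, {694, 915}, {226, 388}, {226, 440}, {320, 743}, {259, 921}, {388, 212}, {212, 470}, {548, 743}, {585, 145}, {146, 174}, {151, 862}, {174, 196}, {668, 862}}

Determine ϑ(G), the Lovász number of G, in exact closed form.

Vertex 493 has 2 neighbors: 773, 718.
deg(585) = 2; N(585) = {709, 145}.
Vertex 905 has 2 neighbors: 745, 548.
N(377) = {148, 695}, |N(377)| = 2.
Every vertex has degree 2 (N=73); the odd cycle C_{73}.
A has 37 distinct eigenvalues ≈ [2.0, 1.9926, 1.97044, 1.9337, 1.88263, 1.81764, 1.73918, 1.64785, 1.54431, 1.42935, 1.3038, 1.1686, 1.02474, 0.8733, 0.7154, 0.55219, 0.3849, 0.21476, 0.04303, -0.12902, -0.30011, -0.46898, -0.63438, -0.79509, -0.9499, -1.09769, -1.23734, -1.36784, -1.48821, -1.59756, -1.69508, -1.78006, -1.85185, -1.90993, -1.95388, -1.98335, -1.99815].
λ_max=2, λ_min=-2*cos(pi/73); ϑ = −73·λ_min/(λ_max−λ_min) = 73*cos(pi/73)/(cos(pi/73) + 1).
ϑ(G) ≈ 36.483094774.
36 ≤ 73*cos(pi/73)/(cos(pi/73) + 1) ≤ 37: both strict.

73*cos(pi/73)/(cos(pi/73) + 1)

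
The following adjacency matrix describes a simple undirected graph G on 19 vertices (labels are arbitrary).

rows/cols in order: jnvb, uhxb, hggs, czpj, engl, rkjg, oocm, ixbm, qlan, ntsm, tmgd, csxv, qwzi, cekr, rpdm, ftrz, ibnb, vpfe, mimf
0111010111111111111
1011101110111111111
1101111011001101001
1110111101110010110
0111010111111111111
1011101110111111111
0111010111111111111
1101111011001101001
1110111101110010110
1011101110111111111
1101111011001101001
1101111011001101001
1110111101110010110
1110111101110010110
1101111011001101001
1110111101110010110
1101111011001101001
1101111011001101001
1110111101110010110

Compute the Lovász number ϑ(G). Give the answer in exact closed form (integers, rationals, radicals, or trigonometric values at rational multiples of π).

7

deg(engl) = 16; N(engl) = {uhxb, hggs, czpj, rkjg, ixbm, qlan, ntsm, tmgd, csxv, qwzi, cekr, rpdm, ftrz, ibnb, vpfe, mimf}.
Vertex uhxb has 16 neighbors: jnvb, hggs, czpj, engl, oocm, ixbm, qlan, tmgd, csxv, qwzi, cekr, rpdm, ftrz, ibnb, vpfe, mimf.
Vertex hggs has 12 neighbors: jnvb, uhxb, czpj, engl, rkjg, oocm, qlan, ntsm, qwzi, cekr, ftrz, mimf.
deg(qlan) = 13; N(qlan) = {jnvb, uhxb, hggs, engl, rkjg, oocm, ixbm, ntsm, tmgd, csxv, rpdm, ibnb, vpfe}.
Complete multipartite on [7, 6, 3, 3]: sandwich collapses at ϑ=7.
= 7.00000000… (decimal).
Sandwich: α(G)=7 ≤ ϑ(G)=7 ≤ χ(Ḡ)=7 (collapsed).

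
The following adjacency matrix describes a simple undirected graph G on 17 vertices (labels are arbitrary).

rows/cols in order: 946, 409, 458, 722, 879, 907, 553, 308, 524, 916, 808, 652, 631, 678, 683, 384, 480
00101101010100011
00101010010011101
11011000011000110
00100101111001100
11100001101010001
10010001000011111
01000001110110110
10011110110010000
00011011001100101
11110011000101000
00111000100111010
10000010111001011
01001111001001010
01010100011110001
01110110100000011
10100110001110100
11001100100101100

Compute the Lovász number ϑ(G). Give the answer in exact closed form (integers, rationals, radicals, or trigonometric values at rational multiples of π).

Vertex 553 has 8 neighbors: 409, 308, 524, 916, 652, 631, 683, 384.
Vertex 678 has 8 neighbors: 409, 722, 907, 916, 808, 652, 631, 480.
N(946) = {458, 879, 907, 308, 916, 652, 384, 480}, |N(946)| = 8.
deg(524) = 8; N(524) = {722, 879, 553, 308, 808, 652, 683, 480}.
8-regular, N=17; SR(17,8,3,4) — a Paley graph.
spec(A) ≈ [8.0, 1.561553, -2.561553] (distinct, 6 d.p.).
With N=17: ϑ(G) = 17·(-(-sqrt(17)/2 - 1/2))/(8−(-sqrt(17)/2 - 1/2)) = sqrt(17).
≈ 4.1231 (to 4 d.p.).

sqrt(17)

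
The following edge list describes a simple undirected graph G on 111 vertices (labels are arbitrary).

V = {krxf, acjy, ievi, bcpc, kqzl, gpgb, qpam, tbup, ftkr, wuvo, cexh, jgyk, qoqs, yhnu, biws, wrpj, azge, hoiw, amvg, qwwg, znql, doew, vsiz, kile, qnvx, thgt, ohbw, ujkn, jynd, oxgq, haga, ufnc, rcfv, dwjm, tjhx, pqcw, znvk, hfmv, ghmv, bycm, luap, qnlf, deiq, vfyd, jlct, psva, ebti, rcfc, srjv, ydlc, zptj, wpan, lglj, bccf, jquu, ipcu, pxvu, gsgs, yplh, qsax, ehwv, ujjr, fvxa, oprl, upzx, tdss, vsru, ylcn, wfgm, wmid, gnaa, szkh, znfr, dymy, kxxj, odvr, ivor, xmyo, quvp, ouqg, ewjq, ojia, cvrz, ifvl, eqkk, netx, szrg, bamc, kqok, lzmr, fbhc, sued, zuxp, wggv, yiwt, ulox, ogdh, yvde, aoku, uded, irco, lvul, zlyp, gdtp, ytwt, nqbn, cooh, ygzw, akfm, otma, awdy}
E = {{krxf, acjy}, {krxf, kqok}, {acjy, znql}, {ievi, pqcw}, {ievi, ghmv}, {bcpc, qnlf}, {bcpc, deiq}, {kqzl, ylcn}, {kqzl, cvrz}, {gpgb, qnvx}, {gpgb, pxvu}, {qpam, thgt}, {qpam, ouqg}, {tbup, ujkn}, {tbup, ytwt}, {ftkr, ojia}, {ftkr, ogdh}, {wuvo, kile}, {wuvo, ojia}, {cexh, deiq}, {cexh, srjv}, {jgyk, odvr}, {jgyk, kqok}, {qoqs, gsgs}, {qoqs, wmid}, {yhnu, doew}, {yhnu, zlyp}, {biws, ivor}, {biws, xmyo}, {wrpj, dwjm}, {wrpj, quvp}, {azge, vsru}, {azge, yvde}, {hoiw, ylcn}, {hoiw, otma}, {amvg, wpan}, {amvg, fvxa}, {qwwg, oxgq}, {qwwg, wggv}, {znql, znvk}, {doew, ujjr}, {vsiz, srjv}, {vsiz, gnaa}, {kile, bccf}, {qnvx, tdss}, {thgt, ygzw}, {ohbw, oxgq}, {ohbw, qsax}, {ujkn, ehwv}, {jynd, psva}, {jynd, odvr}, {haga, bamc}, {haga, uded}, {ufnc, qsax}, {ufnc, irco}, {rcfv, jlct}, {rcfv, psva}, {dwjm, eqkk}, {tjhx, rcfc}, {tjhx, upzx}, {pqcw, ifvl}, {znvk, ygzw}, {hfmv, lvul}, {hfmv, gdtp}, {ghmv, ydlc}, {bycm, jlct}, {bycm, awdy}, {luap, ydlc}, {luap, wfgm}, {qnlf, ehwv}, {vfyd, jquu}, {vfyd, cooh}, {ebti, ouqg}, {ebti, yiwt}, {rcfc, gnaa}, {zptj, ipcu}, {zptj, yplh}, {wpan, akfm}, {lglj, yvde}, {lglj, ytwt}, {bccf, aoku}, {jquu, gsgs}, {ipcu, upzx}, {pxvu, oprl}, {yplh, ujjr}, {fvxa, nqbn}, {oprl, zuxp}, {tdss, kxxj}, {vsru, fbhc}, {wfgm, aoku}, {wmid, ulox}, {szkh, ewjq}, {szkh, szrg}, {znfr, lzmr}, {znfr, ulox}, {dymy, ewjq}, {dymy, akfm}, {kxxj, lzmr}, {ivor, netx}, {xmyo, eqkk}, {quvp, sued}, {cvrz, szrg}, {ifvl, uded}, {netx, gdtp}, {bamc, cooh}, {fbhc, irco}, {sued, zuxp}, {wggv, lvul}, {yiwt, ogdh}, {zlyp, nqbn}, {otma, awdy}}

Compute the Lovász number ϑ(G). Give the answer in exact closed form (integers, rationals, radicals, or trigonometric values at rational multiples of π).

111*cos(pi/111)/(cos(pi/111) + 1)

N(ohbw) = {oxgq, qsax}, |N(ohbw)| = 2.
N(yplh) = {zptj, ujjr}, |N(yplh)| = 2.
deg(nqbn) = 2; N(nqbn) = {fvxa, zlyp}.
Vertex azge has 2 neighbors: vsru, yvde.
Every vertex has degree 2 (N=111); the odd cycle C_{111}.
A has 56 distinct eigenvalues ≈ [2.0, 1.9968, 1.9872, 1.9712, 1.949, 1.9204, 1.8858, 1.845, 1.7984, 1.746, 1.688, 1.6247, 1.5561, 1.4825, 1.4042, 1.3213, 1.2343, 1.1433, 1.0486, 0.9506, 0.8495, 0.7457, 0.6395, 0.5313, 0.4214, 0.3101, 0.1978, 0.0849, -0.0283, -0.1414, -0.254, -0.3659, -0.4765, -0.5856, -0.6929, -0.7979, -0.9004, -1.0, -1.0964, -1.1893, -1.2783, -1.3633, -1.4439, -1.5199, -1.591, -1.657, -1.7177, -1.7729, -1.8225, -1.8661, -1.9039, -1.9355, -1.9609, -1.98, -1.9928, -1.9992].
ϑ = −N·λ_min/(λ_max−λ_min) = −111·(-2*cos(pi/111))/(2−(-2*cos(pi/111))) = 111*cos(pi/111)/(cos(pi/111) + 1).
ϑ(G) ≈ 55.488884097.
Sandwich: α(G)=55 ≤ ϑ(G)=111*cos(pi/111)/(cos(pi/111) + 1) ≤ χ(Ḡ)=56 (both strict).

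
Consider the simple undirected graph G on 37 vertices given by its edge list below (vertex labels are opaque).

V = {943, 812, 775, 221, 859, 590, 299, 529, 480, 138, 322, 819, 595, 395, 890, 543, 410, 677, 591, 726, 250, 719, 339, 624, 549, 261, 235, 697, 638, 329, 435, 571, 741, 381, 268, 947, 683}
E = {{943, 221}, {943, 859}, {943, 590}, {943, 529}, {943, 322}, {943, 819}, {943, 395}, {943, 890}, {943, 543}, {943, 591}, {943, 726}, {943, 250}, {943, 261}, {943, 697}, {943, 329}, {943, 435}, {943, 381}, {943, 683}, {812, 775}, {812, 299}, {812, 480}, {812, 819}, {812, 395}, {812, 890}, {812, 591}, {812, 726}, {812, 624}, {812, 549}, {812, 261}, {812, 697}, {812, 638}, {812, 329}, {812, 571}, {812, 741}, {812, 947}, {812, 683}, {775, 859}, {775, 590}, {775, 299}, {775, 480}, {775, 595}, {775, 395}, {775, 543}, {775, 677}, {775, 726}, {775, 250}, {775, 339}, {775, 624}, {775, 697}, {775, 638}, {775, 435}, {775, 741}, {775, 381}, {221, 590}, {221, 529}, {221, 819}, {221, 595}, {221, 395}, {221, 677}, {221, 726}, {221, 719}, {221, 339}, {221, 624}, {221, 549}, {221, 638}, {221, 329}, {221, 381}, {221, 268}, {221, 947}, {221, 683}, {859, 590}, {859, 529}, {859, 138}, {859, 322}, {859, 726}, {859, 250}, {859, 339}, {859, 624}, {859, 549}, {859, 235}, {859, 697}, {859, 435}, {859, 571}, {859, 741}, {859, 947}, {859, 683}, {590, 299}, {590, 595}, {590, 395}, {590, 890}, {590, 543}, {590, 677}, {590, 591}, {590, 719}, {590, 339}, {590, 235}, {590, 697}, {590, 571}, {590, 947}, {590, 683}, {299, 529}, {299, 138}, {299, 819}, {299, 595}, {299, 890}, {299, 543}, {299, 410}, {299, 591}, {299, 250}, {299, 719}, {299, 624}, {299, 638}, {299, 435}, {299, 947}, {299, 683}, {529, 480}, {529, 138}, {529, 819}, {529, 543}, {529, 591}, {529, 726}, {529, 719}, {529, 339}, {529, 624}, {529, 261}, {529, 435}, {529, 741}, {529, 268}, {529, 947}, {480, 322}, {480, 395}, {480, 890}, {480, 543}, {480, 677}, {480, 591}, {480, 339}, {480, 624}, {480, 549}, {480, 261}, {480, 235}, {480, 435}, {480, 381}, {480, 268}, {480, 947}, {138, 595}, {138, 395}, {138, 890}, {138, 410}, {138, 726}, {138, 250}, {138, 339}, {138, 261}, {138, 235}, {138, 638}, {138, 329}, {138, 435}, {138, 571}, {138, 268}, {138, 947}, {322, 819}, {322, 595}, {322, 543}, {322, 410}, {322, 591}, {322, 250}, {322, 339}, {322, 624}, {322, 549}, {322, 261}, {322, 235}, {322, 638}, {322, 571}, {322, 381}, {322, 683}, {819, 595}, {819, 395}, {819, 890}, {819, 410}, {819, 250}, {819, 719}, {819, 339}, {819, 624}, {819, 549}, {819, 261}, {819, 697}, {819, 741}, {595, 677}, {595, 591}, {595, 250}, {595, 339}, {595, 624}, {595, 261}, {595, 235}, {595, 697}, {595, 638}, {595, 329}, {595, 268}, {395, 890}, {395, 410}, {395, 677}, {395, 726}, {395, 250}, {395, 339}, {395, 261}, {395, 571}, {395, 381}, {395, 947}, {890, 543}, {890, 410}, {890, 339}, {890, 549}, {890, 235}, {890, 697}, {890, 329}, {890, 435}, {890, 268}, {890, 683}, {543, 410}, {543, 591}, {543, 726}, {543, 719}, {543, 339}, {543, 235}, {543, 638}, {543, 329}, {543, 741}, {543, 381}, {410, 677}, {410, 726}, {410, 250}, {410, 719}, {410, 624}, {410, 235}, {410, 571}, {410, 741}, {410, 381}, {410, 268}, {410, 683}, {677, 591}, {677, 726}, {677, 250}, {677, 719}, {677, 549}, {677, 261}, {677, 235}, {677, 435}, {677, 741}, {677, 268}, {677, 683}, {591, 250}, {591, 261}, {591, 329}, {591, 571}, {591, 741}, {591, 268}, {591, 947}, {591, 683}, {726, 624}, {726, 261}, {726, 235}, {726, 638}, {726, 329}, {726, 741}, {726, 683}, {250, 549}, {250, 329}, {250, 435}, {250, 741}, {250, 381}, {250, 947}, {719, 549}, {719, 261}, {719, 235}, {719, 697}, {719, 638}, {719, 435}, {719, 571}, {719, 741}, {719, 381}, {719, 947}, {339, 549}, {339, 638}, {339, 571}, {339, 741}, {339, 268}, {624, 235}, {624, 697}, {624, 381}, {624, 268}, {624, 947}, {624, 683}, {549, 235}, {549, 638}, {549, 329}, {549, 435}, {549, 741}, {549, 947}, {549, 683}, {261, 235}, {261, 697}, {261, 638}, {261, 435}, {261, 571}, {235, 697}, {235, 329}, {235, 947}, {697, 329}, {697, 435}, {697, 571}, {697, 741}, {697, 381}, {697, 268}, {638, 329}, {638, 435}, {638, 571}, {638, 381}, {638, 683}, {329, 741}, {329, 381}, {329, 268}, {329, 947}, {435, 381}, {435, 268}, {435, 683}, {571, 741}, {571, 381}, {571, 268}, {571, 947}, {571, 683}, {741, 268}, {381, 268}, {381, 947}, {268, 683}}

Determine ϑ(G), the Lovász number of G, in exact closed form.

deg(529) = 18; N(529) = {943, 221, 859, 299, 480, 138, 819, 543, 591, 726, 719, 339, 624, 261, 435, 741, 268, 947}.
deg(221) = 18; N(221) = {943, 590, 529, 819, 595, 395, 677, 726, 719, 339, 624, 549, 638, 329, 381, 268, 947, 683}.
N(890) = {943, 812, 590, 299, 480, 138, 819, 395, 543, 410, 339, 549, 235, 697, 329, 435, 268, 683}, |N(890)| = 18.
deg(591) = 18; N(591) = {943, 812, 590, 299, 529, 480, 322, 595, 543, 677, 250, 261, 329, 571, 741, 268, 947, 683}.
Every vertex has degree 18 (N=37); SR(37,18,8,9) — a Paley graph.
Distinct eigenvalues (to 6 d.p.): [18.0, 2.541381, -3.541381].
λ_max=18, λ_min=-sqrt(37)/2 - 1/2; ϑ = −37·λ_min/(λ_max−λ_min) = sqrt(37).
Numerically 6.082763.

sqrt(37)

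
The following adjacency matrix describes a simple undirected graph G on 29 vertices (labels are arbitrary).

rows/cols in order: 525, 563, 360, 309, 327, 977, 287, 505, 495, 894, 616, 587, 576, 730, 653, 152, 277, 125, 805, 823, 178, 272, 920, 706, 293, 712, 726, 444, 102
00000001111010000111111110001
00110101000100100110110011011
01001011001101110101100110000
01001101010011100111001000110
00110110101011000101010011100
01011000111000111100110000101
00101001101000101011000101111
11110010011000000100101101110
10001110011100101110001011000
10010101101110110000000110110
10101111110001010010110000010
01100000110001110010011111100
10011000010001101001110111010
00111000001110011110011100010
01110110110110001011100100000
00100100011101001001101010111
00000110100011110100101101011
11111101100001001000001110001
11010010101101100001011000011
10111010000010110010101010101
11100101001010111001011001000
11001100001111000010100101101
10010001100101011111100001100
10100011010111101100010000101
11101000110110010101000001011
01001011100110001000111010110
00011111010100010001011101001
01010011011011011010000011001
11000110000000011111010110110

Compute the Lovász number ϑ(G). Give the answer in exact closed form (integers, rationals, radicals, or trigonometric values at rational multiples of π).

sqrt(29)

N(587) = {563, 360, 495, 894, 730, 653, 152, 805, 272, 920, 706, 293, 712, 726}, |N(587)| = 14.
Vertex 712 has 14 neighbors: 563, 327, 287, 505, 495, 587, 576, 277, 178, 272, 920, 293, 726, 444.
N(125) = {525, 563, 360, 309, 327, 977, 505, 495, 730, 277, 920, 706, 293, 102}, |N(125)| = 14.
Vertex 706 has 14 neighbors: 525, 360, 287, 505, 894, 587, 576, 730, 653, 277, 125, 272, 726, 102.
29-vertex 14-regular graph: strongly regular (29,14,6,7).
spec(A) ≈ [14.0, 2.19258, -3.19258] (distinct, 5 d.p.).
ϑ = −N·λ_min/(λ_max−λ_min) = −29·(-sqrt(29)/2 - 1/2)/(14−(-sqrt(29)/2 - 1/2)) = sqrt(29).
≈ 5.385164807 (to 9 d.p.).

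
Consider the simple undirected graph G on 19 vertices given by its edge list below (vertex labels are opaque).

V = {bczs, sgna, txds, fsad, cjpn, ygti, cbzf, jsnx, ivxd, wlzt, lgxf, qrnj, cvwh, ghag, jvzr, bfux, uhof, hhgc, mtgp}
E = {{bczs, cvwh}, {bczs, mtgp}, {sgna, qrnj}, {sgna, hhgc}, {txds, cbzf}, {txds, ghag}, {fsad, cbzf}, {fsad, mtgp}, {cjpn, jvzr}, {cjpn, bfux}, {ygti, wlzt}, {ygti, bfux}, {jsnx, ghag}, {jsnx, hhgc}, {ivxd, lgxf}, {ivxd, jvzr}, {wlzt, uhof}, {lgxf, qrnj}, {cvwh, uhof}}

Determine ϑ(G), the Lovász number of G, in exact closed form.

19*cos(pi/19)/(cos(pi/19) + 1)

Vertex hhgc has 2 neighbors: sgna, jsnx.
Vertex cjpn has 2 neighbors: jvzr, bfux.
N(ygti) = {wlzt, bfux}, |N(ygti)| = 2.
N(bfux) = {cjpn, ygti}, |N(bfux)| = 2.
Every vertex has degree 2 (N=19); connected 2-regular on 19 ⇒ C_{19}.
A has 10 distinct eigenvalues ≈ [2.0, 1.8916, 1.5783, 1.0939, 0.491, -0.1652, -0.8034, -1.3546, -1.7589, -1.9727].
λ_max=2, λ_min=-2*cos(pi/19); ϑ = −19·λ_min/(λ_max−λ_min) = 19*cos(pi/19)/(cos(pi/19) + 1).
ϑ(G) ≈ 9.4348.
Sandwich: α(G)=9 ≤ ϑ(G)=19*cos(pi/19)/(cos(pi/19) + 1) ≤ χ(Ḡ)=10 (both strict).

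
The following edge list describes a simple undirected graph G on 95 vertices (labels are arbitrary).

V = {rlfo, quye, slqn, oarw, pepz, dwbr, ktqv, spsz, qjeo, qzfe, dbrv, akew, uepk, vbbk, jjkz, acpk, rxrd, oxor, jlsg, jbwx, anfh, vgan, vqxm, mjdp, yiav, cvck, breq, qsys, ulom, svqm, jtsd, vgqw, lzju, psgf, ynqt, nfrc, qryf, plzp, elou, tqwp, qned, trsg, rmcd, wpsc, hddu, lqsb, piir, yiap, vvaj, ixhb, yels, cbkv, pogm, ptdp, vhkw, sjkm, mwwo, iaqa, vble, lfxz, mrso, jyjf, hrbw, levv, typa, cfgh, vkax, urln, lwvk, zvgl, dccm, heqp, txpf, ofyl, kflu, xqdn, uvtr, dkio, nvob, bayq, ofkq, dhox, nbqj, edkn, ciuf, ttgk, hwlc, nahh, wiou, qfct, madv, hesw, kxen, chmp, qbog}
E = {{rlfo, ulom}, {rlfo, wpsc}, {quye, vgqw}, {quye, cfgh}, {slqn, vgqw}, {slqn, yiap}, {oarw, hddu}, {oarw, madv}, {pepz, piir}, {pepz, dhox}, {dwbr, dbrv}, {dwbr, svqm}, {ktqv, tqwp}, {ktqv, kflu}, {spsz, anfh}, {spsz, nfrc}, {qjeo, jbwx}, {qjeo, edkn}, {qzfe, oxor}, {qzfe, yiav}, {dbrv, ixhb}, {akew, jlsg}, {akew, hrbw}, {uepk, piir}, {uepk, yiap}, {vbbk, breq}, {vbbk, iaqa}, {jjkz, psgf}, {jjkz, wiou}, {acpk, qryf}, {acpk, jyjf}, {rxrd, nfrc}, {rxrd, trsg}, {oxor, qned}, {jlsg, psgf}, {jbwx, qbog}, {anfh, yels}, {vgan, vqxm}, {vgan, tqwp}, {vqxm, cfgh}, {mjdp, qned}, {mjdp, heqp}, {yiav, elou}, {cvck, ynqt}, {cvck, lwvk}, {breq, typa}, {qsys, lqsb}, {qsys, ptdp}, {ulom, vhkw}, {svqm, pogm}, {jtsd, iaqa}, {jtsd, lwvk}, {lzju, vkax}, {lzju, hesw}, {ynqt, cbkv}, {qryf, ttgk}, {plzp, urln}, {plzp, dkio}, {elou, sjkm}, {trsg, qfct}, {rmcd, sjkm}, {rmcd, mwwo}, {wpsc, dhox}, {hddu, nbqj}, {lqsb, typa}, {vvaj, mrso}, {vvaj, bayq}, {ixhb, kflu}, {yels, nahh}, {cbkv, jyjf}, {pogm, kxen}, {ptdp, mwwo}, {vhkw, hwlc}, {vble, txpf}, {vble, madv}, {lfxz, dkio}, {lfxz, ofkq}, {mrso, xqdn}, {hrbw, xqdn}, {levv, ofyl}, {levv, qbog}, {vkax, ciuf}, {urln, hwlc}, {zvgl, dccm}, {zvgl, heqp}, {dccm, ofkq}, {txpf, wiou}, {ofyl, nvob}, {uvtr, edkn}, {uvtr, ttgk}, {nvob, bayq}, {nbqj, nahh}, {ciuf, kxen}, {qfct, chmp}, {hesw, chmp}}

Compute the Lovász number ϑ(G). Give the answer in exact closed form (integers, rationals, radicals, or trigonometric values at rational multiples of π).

95*cos(pi/95)/(cos(pi/95) + 1)

deg(urln) = 2; N(urln) = {plzp, hwlc}.
Vertex plzp has 2 neighbors: urln, dkio.
N(oxor) = {qzfe, qned}, |N(oxor)| = 2.
deg(typa) = 2; N(typa) = {breq, lqsb}.
deg(v) = 2 for all v (|V|=95); connected 2-regular on 95 ⇒ C_{95}.
spec(A) ≈ [2.0, 1.9956, 1.9825, 1.9608, 1.9304, 1.8916, 1.8446, 1.7895, 1.7265, 1.656, 1.5783, 1.4936, 1.4025, 1.3052, 1.2022, 1.0939, 0.9808, 0.8635, 0.7424, 0.618, 0.491, 0.3618, 0.231, 0.0992, -0.0331, -0.1652, -0.2965, -0.4266, -0.5548, -0.6806, -0.8034, -0.9227, -1.0379, -1.1487, -1.2544, -1.3546, -1.4489, -1.5368, -1.618, -1.6922, -1.7589, -1.818, -1.8691, -1.9121, -1.9467, -1.9727, -1.9902, -1.9989] (distinct, 4 d.p.).
With N=95: ϑ(G) = 95·(-(-1)*2*cos(pi/95))/(2−(-2*cos(pi/95))) = 95*cos(pi/95)/(cos(pi/95) + 1).
≈ 47.48701 (to 5 d.p.).
Lovász sandwich 47 ≤ 95*cos(pi/95)/(cos(pi/95) + 1) ≤ 48: both strict.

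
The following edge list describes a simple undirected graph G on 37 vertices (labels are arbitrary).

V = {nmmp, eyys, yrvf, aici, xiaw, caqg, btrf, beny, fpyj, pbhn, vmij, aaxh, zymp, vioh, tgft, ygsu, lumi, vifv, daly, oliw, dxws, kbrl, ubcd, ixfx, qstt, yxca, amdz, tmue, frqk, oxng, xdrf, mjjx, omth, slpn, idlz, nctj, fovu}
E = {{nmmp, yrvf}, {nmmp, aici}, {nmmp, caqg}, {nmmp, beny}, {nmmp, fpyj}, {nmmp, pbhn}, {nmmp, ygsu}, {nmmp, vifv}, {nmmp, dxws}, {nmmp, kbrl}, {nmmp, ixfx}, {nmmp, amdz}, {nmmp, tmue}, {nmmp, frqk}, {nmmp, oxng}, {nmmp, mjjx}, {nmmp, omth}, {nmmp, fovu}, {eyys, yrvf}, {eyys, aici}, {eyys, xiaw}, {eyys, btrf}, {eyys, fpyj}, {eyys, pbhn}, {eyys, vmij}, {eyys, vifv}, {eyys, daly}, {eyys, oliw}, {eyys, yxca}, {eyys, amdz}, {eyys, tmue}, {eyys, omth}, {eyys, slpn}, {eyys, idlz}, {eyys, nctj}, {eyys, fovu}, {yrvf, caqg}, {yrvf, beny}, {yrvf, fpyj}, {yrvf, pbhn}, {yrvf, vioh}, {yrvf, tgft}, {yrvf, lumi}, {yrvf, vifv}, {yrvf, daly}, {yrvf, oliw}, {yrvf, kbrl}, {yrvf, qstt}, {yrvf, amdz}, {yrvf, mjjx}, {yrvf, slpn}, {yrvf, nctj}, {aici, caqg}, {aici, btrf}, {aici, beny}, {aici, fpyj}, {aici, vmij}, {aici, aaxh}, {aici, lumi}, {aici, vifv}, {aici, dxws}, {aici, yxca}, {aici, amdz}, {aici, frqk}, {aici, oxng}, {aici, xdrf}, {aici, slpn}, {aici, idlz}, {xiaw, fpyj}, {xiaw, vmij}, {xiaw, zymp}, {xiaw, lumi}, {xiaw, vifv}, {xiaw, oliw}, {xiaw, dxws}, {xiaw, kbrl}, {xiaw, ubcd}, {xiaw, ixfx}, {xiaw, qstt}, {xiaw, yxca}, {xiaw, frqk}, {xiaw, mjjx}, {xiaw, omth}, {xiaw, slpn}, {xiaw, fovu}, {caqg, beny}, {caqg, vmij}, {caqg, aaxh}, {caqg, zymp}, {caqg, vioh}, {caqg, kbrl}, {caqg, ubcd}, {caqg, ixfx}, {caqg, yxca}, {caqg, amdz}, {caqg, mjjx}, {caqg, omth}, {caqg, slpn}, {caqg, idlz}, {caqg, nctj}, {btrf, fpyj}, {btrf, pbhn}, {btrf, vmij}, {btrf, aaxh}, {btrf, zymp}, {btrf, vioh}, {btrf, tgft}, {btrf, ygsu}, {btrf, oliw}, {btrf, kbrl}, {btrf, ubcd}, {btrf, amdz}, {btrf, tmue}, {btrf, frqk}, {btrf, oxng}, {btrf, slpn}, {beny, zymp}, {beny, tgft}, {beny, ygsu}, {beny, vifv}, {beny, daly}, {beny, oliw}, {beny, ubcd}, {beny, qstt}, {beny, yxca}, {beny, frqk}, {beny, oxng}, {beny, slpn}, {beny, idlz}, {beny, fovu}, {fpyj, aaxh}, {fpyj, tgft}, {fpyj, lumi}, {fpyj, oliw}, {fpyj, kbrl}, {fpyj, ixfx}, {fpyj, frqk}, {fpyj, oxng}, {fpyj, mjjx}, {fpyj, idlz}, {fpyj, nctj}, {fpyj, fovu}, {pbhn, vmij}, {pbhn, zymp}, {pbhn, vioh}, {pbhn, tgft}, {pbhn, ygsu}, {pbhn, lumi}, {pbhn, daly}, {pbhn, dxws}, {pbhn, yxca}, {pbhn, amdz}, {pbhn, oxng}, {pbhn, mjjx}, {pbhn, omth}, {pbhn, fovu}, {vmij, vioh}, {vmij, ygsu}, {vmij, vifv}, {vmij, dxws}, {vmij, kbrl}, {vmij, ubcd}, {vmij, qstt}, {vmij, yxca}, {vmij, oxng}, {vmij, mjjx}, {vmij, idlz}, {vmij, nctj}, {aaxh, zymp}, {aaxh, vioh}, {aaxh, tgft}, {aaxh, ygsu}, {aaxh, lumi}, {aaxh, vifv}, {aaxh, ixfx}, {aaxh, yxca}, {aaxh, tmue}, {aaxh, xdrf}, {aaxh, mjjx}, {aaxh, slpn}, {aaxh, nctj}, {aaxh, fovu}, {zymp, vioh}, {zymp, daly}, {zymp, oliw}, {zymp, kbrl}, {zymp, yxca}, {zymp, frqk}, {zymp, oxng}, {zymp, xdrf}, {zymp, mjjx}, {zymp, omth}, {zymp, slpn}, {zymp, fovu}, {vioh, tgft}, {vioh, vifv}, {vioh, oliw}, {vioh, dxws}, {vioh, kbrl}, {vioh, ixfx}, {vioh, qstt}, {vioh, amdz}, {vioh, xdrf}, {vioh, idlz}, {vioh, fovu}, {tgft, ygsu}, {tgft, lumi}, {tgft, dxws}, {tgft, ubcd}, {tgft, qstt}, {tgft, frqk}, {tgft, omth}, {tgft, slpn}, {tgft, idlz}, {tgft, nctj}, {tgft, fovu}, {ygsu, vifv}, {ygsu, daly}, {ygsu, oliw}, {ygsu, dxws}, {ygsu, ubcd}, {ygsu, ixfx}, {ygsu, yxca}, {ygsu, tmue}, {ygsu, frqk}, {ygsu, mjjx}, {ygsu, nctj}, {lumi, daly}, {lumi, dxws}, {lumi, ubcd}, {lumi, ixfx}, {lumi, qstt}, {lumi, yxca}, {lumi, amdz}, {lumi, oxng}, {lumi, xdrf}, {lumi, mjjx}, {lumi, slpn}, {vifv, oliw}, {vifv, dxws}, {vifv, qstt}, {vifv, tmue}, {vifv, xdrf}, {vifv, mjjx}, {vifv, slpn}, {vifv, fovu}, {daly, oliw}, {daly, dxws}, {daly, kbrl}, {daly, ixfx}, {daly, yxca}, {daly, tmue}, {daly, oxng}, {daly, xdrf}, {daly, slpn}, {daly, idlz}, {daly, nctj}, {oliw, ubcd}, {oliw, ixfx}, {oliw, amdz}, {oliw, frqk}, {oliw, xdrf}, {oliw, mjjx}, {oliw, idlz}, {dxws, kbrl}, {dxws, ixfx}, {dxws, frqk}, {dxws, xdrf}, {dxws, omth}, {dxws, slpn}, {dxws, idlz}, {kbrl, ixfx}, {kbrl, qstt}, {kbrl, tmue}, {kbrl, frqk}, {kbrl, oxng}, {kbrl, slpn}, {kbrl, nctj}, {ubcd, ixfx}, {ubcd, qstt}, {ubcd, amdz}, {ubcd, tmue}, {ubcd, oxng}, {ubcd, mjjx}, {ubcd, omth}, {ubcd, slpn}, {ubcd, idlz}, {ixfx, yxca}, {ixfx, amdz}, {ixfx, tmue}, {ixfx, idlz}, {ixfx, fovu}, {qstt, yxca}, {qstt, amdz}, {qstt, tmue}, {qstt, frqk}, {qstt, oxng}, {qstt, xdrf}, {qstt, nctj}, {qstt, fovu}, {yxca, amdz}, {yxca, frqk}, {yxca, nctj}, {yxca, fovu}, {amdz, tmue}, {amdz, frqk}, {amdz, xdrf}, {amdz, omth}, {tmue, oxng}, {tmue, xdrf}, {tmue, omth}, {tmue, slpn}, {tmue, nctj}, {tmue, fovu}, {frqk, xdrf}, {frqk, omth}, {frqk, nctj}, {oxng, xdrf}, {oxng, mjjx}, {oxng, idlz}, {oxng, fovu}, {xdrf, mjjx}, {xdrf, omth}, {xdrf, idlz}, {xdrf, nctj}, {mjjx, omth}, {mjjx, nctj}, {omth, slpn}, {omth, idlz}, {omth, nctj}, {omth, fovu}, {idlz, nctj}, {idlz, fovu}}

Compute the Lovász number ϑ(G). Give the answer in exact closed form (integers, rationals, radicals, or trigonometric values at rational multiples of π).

sqrt(37)

deg(xdrf) = 18; N(xdrf) = {aici, aaxh, zymp, vioh, lumi, vifv, daly, oliw, dxws, qstt, amdz, tmue, frqk, oxng, mjjx, omth, idlz, nctj}.
Vertex kbrl has 18 neighbors: nmmp, yrvf, xiaw, caqg, btrf, fpyj, vmij, zymp, vioh, daly, dxws, ixfx, qstt, tmue, frqk, oxng, slpn, nctj.
Vertex fpyj has 18 neighbors: nmmp, eyys, yrvf, aici, xiaw, btrf, aaxh, tgft, lumi, oliw, kbrl, ixfx, frqk, oxng, mjjx, idlz, nctj, fovu.
deg(amdz) = 18; N(amdz) = {nmmp, eyys, yrvf, aici, caqg, btrf, pbhn, vioh, lumi, oliw, ubcd, ixfx, qstt, yxca, tmue, frqk, xdrf, omth}.
Regular of degree 18 on 37 vertices: SR(37,18,8,9) — a Paley graph.
The 3 distinct eigenvalues: [18.0, 2.541381, -3.541381].
With N=37: ϑ(G) = 37·(-(-sqrt(37)/2 - 1/2))/(18−(-sqrt(37)/2 - 1/2)) = sqrt(37).
ϑ(G) ≈ 6.0828.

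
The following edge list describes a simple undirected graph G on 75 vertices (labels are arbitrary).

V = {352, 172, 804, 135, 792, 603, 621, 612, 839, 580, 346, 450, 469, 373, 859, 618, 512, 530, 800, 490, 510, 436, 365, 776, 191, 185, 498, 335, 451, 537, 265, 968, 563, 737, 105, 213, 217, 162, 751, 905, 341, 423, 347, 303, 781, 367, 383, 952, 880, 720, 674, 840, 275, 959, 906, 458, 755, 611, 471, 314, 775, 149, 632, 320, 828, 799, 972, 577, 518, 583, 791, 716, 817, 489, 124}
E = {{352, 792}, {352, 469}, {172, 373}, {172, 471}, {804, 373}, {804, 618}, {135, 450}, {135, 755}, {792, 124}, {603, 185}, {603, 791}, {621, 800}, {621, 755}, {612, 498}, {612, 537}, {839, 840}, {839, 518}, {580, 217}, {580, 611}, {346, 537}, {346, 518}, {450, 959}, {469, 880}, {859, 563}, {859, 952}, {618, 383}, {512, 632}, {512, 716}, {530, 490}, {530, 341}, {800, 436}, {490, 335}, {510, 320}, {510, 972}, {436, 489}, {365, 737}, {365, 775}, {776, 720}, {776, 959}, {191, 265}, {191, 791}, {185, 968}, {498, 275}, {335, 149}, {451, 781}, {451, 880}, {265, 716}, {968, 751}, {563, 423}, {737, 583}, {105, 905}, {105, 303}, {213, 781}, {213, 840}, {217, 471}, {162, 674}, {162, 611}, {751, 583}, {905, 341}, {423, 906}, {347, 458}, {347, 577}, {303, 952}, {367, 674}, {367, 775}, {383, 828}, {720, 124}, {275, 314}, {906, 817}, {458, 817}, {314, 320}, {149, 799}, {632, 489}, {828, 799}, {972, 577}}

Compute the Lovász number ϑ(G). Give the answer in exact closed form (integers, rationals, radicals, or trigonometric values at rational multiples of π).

N(213) = {781, 840}, |N(213)| = 2.
deg(303) = 2; N(303) = {105, 952}.
deg(346) = 2; N(346) = {537, 518}.
deg(840) = 2; N(840) = {839, 213}.
Every vertex has degree 2 (N=75); a single 75-cycle (edge-transitive).
Distinct eigenvalues (to 6 d.p.): [2.0, 1.992986, 1.971992, 1.937166, 1.888753, 1.827091, 1.752613, 1.665842, 1.567387, 1.457937, 1.338261, 1.209198, 1.071654, 0.926592, 0.775031, 0.618034, 0.456702, 0.292166, 0.125581, -0.041885, -0.209057, -0.374763, -0.53784, -0.697144, -0.851559, -1.0, -1.141427, -1.274848, -1.399327, -1.51399, -1.618034, -1.710729, -1.791424, -1.859553, -1.914639, -1.956295, -1.984229, -1.998246].
Lovász (edge-transitive): ϑ = −75·(-2*cos(pi/75))/((2)−(-2*cos(pi/75))) = 75*cos(pi/75)/(cos(pi/75) + 1).
Numerically 37.483545848.
Check 37 ≤ 75*cos(pi/75)/(cos(pi/75) + 1) ≤ 38: both strict.

75*cos(pi/75)/(cos(pi/75) + 1)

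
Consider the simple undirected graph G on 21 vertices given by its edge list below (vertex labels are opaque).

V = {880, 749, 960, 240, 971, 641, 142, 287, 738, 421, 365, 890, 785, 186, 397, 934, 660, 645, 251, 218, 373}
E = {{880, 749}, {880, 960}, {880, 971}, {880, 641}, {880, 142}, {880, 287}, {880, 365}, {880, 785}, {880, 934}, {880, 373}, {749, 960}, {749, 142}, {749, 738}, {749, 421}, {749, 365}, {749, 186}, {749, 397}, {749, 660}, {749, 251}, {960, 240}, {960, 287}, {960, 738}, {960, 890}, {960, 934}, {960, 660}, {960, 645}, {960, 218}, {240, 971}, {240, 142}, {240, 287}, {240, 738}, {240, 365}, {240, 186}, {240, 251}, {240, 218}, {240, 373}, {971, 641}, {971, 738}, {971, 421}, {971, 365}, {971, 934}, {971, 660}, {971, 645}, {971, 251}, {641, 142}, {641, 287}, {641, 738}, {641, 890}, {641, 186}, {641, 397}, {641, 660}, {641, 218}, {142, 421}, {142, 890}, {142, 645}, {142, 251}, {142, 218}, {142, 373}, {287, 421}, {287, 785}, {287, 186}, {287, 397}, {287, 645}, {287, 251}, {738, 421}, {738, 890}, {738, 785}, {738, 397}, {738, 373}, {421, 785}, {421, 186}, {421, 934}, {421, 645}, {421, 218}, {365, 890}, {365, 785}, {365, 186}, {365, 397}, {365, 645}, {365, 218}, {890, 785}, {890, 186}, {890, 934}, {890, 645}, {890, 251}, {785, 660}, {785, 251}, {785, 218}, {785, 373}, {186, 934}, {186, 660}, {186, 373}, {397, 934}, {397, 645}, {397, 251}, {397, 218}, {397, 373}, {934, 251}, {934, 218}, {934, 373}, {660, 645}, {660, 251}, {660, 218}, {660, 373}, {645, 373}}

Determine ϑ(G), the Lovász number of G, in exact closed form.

N(397) = {749, 641, 287, 738, 365, 934, 645, 251, 218, 373}, |N(397)| = 10.
N(785) = {880, 287, 738, 421, 365, 890, 660, 251, 218, 373}, |N(785)| = 10.
Vertex 421 has 10 neighbors: 749, 971, 142, 287, 738, 785, 186, 934, 645, 218.
deg(660) = 10; N(660) = {749, 960, 971, 641, 785, 186, 645, 251, 218, 373}.
deg(v) = 10 for all v (|V|=21); Kneser-type, 2-subsets of [7].
The 3 distinct eigenvalues: [10.0, 1.0, -4.0].
λ_max=10, λ_min=-4; ϑ = −21·λ_min/(λ_max−λ_min) = 6.
ϑ(G) ≈ 6.0000.

6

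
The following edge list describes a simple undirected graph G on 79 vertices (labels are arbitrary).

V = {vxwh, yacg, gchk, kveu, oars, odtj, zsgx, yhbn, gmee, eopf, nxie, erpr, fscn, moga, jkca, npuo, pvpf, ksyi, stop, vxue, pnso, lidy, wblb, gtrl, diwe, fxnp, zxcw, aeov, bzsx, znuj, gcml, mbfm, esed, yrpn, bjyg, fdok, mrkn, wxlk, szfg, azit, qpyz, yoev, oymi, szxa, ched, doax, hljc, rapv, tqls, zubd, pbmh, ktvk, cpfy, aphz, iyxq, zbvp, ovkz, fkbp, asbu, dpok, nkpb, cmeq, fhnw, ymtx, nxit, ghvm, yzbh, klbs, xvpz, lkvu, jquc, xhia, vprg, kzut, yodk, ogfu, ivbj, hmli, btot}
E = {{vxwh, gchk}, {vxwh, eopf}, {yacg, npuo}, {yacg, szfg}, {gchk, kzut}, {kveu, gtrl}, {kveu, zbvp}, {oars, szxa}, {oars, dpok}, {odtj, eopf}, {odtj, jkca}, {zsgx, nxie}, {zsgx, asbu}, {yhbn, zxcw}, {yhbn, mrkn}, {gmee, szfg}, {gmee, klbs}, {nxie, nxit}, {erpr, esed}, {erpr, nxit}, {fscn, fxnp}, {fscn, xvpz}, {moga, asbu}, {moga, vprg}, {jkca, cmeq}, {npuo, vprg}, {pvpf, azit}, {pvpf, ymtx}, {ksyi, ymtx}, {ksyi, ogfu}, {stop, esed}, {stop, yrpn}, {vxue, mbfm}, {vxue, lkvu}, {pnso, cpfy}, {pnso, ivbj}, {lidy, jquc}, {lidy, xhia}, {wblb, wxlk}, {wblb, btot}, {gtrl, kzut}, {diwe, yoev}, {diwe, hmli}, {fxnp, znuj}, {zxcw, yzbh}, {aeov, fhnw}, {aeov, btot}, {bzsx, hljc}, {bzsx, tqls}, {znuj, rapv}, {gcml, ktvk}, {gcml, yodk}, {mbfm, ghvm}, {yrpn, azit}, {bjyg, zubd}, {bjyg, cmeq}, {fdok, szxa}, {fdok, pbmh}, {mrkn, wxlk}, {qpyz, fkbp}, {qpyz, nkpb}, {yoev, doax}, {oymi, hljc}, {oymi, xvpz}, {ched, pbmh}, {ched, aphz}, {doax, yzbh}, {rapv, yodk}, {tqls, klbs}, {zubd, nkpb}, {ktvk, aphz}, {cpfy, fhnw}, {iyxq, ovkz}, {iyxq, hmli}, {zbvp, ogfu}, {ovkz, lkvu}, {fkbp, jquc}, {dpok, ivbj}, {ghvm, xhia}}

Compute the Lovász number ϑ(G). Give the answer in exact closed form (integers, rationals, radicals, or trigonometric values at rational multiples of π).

79*cos(pi/79)/(cos(pi/79) + 1)

N(yrpn) = {stop, azit}, |N(yrpn)| = 2.
deg(ovkz) = 2; N(ovkz) = {iyxq, lkvu}.
N(kveu) = {gtrl, zbvp}, |N(kveu)| = 2.
deg(moga) = 2; N(moga) = {asbu, vprg}.
G on 79 vertices is 2-regular; the odd cycle C_{79}.
Distinct eigenvalues (to 5 d.p.): [2.0, 1.99368, 1.97475, 1.94334, 1.89964, 1.84393, 1.77657, 1.69797, 1.60863, 1.50913, 1.40008, 1.28219, 1.15618, 1.02287, 0.88309, 0.73773, 0.5877, 0.43396, 0.27747, 0.11923, -0.03976, -0.19851, -0.356, -0.51123, -0.66324, -0.81105, -0.95374, -1.09039, -1.22015, -1.3422, -1.45576, -1.56011, -1.65461, -1.73864, -1.81168, -1.87327, -1.92301, -1.96059, -1.98578, -1.99842].
λ_max=2, λ_min=-2*cos(pi/79); ϑ = −79·λ_min/(λ_max−λ_min) = 79*cos(pi/79)/(cos(pi/79) + 1).
ϑ(G) ≈ 39.484379420.
39 ≤ 79*cos(pi/79)/(cos(pi/79) + 1) ≤ 40: both strict.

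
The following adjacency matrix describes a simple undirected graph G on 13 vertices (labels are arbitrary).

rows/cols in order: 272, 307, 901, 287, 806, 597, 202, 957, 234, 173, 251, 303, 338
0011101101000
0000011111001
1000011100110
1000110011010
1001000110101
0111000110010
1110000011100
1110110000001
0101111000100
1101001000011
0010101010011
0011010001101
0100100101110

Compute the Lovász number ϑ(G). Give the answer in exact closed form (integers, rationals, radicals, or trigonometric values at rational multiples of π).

sqrt(13)

N(303) = {901, 287, 597, 173, 251, 338}, |N(303)| = 6.
N(901) = {272, 597, 202, 957, 251, 303}, |N(901)| = 6.
deg(597) = 6; N(597) = {307, 901, 287, 957, 234, 303}.
N(338) = {307, 806, 957, 173, 251, 303}, |N(338)| = 6.
Every vertex has degree 6 (N=13); strongly regular (13,6,2,3).
A has 3 distinct eigenvalues ≈ [6.0, 1.302776, -2.302776].
−13·(-sqrt(13)/2 - 1/2) / ((6)−(-sqrt(13)/2 - 1/2)) = sqrt(13) = ϑ(G).
Numerically 3.60555128.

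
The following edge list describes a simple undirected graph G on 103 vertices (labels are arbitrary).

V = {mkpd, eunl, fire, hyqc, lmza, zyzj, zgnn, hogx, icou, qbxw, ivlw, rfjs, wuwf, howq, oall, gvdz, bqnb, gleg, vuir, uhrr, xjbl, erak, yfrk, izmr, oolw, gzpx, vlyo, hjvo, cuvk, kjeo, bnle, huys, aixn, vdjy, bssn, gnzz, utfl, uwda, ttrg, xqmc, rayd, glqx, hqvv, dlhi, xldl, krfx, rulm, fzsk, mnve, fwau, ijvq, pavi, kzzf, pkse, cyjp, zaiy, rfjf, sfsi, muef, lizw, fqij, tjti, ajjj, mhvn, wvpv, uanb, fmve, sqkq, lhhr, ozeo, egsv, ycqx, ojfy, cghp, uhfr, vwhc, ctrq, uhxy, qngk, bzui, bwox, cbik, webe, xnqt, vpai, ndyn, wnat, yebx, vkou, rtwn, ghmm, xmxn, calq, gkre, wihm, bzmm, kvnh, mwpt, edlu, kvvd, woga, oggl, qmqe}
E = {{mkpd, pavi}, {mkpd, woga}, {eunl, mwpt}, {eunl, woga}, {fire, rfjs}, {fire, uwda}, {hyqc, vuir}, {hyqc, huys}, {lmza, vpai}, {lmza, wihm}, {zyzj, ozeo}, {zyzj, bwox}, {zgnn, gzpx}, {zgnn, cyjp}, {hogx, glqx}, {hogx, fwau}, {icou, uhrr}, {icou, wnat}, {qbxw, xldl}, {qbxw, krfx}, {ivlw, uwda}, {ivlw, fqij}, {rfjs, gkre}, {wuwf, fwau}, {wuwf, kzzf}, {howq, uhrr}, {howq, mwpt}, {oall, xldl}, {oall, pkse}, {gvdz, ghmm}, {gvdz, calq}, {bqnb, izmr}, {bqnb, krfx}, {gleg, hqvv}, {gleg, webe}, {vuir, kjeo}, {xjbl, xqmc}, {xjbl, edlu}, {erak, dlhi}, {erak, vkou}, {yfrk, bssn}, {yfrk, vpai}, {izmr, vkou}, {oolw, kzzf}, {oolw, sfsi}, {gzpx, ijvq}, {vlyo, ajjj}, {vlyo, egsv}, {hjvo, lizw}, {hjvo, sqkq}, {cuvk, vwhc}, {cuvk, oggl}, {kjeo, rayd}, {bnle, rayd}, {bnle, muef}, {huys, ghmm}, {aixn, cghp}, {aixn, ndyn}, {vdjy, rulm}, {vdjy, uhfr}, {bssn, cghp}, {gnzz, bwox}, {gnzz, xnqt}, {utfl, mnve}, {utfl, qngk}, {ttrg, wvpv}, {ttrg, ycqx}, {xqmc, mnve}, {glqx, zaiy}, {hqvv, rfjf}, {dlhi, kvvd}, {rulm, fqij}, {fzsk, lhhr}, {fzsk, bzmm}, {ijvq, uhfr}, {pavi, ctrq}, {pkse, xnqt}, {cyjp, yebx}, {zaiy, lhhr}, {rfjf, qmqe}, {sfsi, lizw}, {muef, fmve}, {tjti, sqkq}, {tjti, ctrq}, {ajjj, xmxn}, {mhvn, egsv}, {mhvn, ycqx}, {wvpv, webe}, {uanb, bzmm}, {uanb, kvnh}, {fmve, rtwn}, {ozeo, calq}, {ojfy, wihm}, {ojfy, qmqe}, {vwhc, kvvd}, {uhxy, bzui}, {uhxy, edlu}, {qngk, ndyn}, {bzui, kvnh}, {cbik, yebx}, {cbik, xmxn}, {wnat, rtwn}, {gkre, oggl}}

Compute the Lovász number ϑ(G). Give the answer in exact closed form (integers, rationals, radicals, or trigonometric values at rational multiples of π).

deg(kzzf) = 2; N(kzzf) = {wuwf, oolw}.
Vertex cyjp has 2 neighbors: zgnn, yebx.
Vertex ijvq has 2 neighbors: gzpx, uhfr.
deg(bwox) = 2; N(bwox) = {zyzj, gnzz}.
2-regular, N=103; connected 2-regular on 103 ⇒ C_{103}.
spec(A) ≈ [2.0, 1.9963, 1.9851, 1.9666, 1.9408, 1.9077, 1.8675, 1.8204, 1.7665, 1.7061, 1.6393, 1.5664, 1.4876, 1.4034, 1.3139, 1.2195, 1.1206, 1.0176, 0.9107, 0.8004, 0.6872, 0.5714, 0.4535, 0.3339, 0.2131, 0.0915, -0.0305, -0.1524, -0.2736, -0.3939, -0.5127, -0.6296, -0.7442, -0.856, -0.9646, -1.0696, -1.1706, -1.2673, -1.3593, -1.4462, -1.5277, -1.6036, -1.6735, -1.7371, -1.7943, -1.8448, -1.8885, -1.9251, -1.9546, -1.9768, -1.9916, -1.9991] (distinct, 4 d.p.).
λ_max=2, λ_min=-2*cos(pi/103); ϑ = −103·λ_min/(λ_max−λ_min) = 103*cos(pi/103)/(cos(pi/103) + 1).
Numerically 51.488020467.
Check 51 ≤ 103*cos(pi/103)/(cos(pi/103) + 1) ≤ 52: both strict.

103*cos(pi/103)/(cos(pi/103) + 1)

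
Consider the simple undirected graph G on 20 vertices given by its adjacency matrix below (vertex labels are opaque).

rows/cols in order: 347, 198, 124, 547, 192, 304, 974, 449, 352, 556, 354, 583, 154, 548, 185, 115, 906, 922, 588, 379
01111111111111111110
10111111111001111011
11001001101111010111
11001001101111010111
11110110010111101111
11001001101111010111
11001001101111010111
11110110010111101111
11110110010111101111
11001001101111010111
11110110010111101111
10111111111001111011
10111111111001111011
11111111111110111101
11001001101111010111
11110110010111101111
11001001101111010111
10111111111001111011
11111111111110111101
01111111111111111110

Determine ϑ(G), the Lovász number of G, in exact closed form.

N(556) = {347, 198, 192, 449, 352, 354, 583, 154, 548, 115, 922, 588, 379}, |N(556)| = 13.
Vertex 548 has 18 neighbors: 347, 198, 124, 547, 192, 304, 974, 449, 352, 556, 354, 583, 154, 185, 115, 906, 922, 379.
Vertex 906 has 13 neighbors: 347, 198, 192, 449, 352, 354, 583, 154, 548, 115, 922, 588, 379.
N(974) = {347, 198, 192, 449, 352, 354, 583, 154, 548, 115, 922, 588, 379}, |N(974)| = 13.
Complete 5-partite, parts [7, 5, 4, 2, 2]: perfect, ϑ = α = 7.
≈ 7.000000000 (to 9 d.p.).
Sandwich: α(G)=7 ≤ ϑ(G)=7 ≤ χ(Ḡ)=7 (collapsed).

7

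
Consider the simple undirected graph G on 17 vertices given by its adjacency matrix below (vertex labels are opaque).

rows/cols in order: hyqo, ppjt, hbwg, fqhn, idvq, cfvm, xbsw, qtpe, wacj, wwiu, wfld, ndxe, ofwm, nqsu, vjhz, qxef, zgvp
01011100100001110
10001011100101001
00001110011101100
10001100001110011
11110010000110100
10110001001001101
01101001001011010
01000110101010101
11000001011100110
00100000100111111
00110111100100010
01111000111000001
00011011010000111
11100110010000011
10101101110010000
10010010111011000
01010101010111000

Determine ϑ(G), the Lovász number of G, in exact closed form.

N(zgvp) = {ppjt, fqhn, cfvm, qtpe, wwiu, ndxe, ofwm, nqsu}, |N(zgvp)| = 8.
N(vjhz) = {hyqo, hbwg, idvq, cfvm, qtpe, wacj, wwiu, ofwm}, |N(vjhz)| = 8.
deg(ppjt) = 8; N(ppjt) = {hyqo, idvq, xbsw, qtpe, wacj, ndxe, nqsu, zgvp}.
N(idvq) = {hyqo, ppjt, hbwg, fqhn, xbsw, ndxe, ofwm, vjhz}, |N(idvq)| = 8.
Every vertex has degree 8 (N=17); Paley(17): SR with (k,λ,μ)=(8,3,4).
A has 3 distinct eigenvalues ≈ [8.0, 1.5616, -2.5616].
ϑ = −N·λ_min/(λ_max−λ_min) = −17·(-sqrt(17)/2 - 1/2)/(8−(-sqrt(17)/2 - 1/2)) = sqrt(17).
Numerically 4.12311.

sqrt(17)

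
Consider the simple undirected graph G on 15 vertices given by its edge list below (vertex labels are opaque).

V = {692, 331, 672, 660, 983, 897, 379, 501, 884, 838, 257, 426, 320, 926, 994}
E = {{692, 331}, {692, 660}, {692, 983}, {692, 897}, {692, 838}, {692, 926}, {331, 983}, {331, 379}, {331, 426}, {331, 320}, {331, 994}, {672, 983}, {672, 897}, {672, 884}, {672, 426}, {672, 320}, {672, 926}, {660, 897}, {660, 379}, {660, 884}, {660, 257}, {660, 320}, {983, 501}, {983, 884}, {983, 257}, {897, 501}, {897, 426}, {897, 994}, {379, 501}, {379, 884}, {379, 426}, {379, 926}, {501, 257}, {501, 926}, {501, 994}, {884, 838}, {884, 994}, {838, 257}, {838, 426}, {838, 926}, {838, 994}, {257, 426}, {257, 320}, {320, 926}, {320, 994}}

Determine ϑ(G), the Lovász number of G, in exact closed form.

5

N(320) = {331, 672, 660, 257, 926, 994}, |N(320)| = 6.
deg(983) = 6; N(983) = {692, 331, 672, 501, 884, 257}.
N(692) = {331, 660, 983, 897, 838, 926}, |N(692)| = 6.
deg(897) = 6; N(897) = {692, 672, 660, 501, 426, 994}.
15-vertex 6-regular graph: this is K(6,2), the Kneser graph.
The 3 distinct eigenvalues: [6.0, 1.0, -3.0].
ϑ = −N·λ_min/(λ_max−λ_min) = −15·(-3)/(6−(-3)) = 5.
Numerically 5.0000000.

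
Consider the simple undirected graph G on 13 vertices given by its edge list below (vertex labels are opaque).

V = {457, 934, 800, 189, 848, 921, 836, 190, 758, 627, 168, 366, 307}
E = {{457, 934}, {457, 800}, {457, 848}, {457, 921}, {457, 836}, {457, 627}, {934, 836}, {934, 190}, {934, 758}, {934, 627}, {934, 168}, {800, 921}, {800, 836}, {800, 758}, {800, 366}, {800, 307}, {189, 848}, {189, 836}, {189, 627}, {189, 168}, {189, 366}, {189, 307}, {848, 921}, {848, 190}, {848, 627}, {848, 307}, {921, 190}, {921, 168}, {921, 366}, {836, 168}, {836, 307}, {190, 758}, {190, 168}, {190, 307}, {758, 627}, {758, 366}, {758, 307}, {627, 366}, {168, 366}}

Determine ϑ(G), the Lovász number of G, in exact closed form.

sqrt(13)

N(848) = {457, 189, 921, 190, 627, 307}, |N(848)| = 6.
deg(189) = 6; N(189) = {848, 836, 627, 168, 366, 307}.
deg(366) = 6; N(366) = {800, 189, 921, 758, 627, 168}.
deg(307) = 6; N(307) = {800, 189, 848, 836, 190, 758}.
Regular of degree 6 on 13 vertices: Paley(13): SR with (k,λ,μ)=(6,2,3).
spec(A) ≈ [6.0, 1.3028, -2.3028] (distinct, 4 d.p.).
ϑ = −N·λ_min/(λ_max−λ_min) = −13·(-sqrt(13)/2 - 1/2)/(6−(-sqrt(13)/2 - 1/2)) = sqrt(13).
≈ 3.60555128 (to 8 d.p.).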